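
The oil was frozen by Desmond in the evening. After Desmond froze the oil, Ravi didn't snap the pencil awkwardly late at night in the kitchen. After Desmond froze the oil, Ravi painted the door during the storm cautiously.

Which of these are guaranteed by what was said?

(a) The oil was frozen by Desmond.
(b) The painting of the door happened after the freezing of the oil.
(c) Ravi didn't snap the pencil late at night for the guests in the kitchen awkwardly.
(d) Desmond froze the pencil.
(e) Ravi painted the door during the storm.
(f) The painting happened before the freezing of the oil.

(a) Entailed — dropping 'in the evening' leaves a sub-description the original still satisfies.
(b) Entailed — the narrative places the freezing before the painting.
(c) Entailed — under negation, adding a further restriction is entailed: if no such snapping event occurred, none occurred for the guests either.
(d) Not entailed — Desmond froze the oil, not the pencil; the pencil belongs to the snapping event.
(e) Entailed — every conjunct here is already in the original painting event.
(f) Not entailed — the narrative places the freezing before the painting, not after.

(a), (b), (c), (e)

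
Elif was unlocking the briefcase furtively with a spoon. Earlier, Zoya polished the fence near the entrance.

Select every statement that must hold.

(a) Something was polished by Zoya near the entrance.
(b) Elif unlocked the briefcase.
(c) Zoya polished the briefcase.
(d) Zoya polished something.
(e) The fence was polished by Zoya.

(a), (d), (e)

(a) Entailed — this follows by dropping conjuncts from the polishing event's description.
(b) Not entailed — 'was unlocking' is progressive on an accomplishment; it does not entail the completed 'unlocked'.
(c) Not entailed — Zoya polished the fence, not the briefcase; the briefcase belongs to the unlocking event.
(d) Entailed — every conjunct here is already in the original polishing event.
(e) Entailed — the original entails any weakening of itself; this just drops 'near the entrance'.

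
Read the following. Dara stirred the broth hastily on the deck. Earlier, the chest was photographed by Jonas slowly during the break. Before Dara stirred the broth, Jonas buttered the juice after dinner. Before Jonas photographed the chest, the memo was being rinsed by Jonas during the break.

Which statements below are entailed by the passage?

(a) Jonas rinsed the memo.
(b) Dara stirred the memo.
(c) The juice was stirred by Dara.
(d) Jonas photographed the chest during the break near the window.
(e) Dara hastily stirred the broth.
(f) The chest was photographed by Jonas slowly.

(a) Entailed — 'rinse' is an activity; 'was rinsing' entails that some rinsing happened, so 'rinsed' holds.
(b) Not entailed — Dara stirred the broth, not the memo; the memo belongs to the rinsing event.
(c) Not entailed — Dara stirred the broth, not the juice; the juice belongs to the buttering event.
(d) Not entailed — 'near the window' adds information not in the original event.
(e) Entailed — this follows by dropping conjuncts from the stirring event's description.
(f) Entailed — the original entails any weakening of itself; this just drops 'during the break'.

(a), (e), (f)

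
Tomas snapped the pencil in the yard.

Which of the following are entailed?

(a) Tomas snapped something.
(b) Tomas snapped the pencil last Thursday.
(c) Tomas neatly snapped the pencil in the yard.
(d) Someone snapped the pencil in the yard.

(a), (d)

(a) Entailed — every conjunct here is already in the original snapping event.
(b) Not entailed — 'last Thursday' adds information not in the original event.
(c) Not entailed — 'neatly' adds information not in the original event.
(d) Entailed — this follows by dropping conjuncts from the snapping event's description.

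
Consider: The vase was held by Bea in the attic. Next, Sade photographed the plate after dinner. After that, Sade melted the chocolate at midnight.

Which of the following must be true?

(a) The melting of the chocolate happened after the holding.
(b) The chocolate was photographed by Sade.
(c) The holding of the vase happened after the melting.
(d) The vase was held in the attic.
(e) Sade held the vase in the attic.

(a) Entailed — the narrative places the holding before the melting.
(b) Not entailed — Sade photographed the plate, not the chocolate; the chocolate belongs to the melting event.
(c) Not entailed — the narrative places the holding before the melting, not after.
(d) Entailed — every conjunct here is already in the original holding event.
(e) Not entailed — the passage has Bea holding the vase, not Sade.

(a), (d)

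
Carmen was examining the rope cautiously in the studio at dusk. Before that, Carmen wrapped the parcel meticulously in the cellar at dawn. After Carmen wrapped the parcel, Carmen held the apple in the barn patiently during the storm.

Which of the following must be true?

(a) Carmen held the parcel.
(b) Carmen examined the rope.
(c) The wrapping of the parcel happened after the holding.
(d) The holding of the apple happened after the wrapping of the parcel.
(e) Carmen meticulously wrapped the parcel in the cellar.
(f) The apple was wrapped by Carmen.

(b), (d), (e)

(a) Not entailed — Carmen held the apple, not the parcel; the parcel belongs to the wrapping event.
(b) Entailed — 'examine' is an activity; 'was examining' entails that some examining happened, so 'examined' holds.
(c) Not entailed — the narrative places the wrapping before the holding, not after.
(d) Entailed — the narrative places the wrapping before the holding.
(e) Entailed — the original entails any weakening of itself; this just drops 'at dawn'.
(f) Not entailed — Carmen wrapped the parcel, not the apple; the apple belongs to the holding event.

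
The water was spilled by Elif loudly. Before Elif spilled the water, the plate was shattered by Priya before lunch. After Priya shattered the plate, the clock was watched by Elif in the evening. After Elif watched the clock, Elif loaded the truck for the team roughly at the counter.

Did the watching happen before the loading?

yes

The narrative orders the watching before the loading.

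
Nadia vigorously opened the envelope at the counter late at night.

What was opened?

'the envelope' marks the patient of the opening event.

the envelope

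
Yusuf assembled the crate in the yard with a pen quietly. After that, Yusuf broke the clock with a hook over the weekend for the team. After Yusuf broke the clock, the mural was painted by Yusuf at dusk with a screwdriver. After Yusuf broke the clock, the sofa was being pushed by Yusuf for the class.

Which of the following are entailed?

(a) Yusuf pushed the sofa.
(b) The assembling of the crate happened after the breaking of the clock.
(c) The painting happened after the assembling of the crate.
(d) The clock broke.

(a) Entailed — 'push' is an activity; 'was pushing' entails that some pushing happened, so 'pushed' holds.
(b) Not entailed — the narrative places the assembling before the breaking, not after.
(c) Entailed — the narrative places the assembling before the painting.
(d) Entailed — 'Yusuf broke the clock' is causative; it entails the inchoative 'the clock broke'.

(a), (c), (d)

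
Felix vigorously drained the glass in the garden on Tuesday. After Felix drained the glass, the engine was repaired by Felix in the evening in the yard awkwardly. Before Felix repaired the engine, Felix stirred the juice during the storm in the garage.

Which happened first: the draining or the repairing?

The connectives place the draining before the repairing.

the draining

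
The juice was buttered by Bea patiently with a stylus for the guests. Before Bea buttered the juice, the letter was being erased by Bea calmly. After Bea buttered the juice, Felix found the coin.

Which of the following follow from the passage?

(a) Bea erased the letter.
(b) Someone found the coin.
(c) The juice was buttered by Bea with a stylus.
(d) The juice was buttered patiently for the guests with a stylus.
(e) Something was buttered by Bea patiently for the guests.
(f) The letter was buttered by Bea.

(b), (c), (d), (e)

(a) Not entailed — 'was erasing' is progressive on an accomplishment; it does not entail the completed 'erased'.
(b) Entailed — this follows by dropping conjuncts from the finding event's description.
(c) Entailed — the original entails any weakening of itself; this just drops 'patiently', 'for the guests'.
(d) Entailed — generalizing the agent leaves a sub-description the original still satisfies.
(e) Entailed — dropping 'with a stylus' and generalizing the patient leaves a sub-description the original still satisfies.
(f) Not entailed — Bea buttered the juice, not the letter; the letter belongs to the erasing event.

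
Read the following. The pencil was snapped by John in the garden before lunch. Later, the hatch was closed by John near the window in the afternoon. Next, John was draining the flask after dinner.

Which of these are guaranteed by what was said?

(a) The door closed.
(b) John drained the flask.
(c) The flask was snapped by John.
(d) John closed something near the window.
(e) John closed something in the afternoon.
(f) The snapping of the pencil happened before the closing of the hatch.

(a) Not entailed — the hatch is what closed, not the door.
(b) Not entailed — 'was draining' is progressive on an accomplishment; it does not entail the completed 'drained'.
(c) Not entailed — John snapped the pencil, not the flask; the flask belongs to the draining event.
(d) Entailed — dropping 'in the afternoon' and generalizing the patient leaves a sub-description the original still satisfies.
(e) Entailed — this follows by dropping conjuncts from the closing event's description.
(f) Entailed — the narrative places the snapping before the closing.

(d), (e), (f)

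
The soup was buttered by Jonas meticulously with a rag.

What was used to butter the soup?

'with a rag' marks the instrument of the buttering event.

a rag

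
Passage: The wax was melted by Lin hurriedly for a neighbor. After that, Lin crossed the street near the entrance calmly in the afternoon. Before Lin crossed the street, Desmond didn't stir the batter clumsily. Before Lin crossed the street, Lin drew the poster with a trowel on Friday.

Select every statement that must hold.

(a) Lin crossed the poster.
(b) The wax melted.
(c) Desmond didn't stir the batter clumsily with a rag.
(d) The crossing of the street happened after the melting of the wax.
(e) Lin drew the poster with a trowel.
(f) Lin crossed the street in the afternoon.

(b), (c), (d), (e), (f)

(a) Not entailed — Lin crossed the street, not the poster; the poster belongs to the drawing event.
(b) Entailed — 'Lin melted the wax' is causative; it entails the inchoative 'the wax melted'.
(c) Entailed — under negation, adding a further restriction is entailed: if no such stirring event occurred, none occurred with a rag either.
(d) Entailed — the narrative places the melting before the crossing.
(e) Entailed — every conjunct here is already in the original drawing event.
(f) Entailed — dropping 'calmly', 'near the entrance' leaves a sub-description the original still satisfies.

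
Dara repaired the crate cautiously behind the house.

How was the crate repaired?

cautiously

'cautiously' marks the manner of the repairing event.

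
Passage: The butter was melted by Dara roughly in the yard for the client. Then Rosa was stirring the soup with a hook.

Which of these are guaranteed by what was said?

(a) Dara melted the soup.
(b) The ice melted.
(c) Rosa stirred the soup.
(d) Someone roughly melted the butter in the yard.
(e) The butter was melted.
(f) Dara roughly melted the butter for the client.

(c), (d), (e), (f)

(a) Not entailed — Dara melted the butter, not the soup; the soup belongs to the stirring event.
(b) Not entailed — the butter is what melted, not the ice.
(c) Entailed — 'stir' is an activity; 'was stirring' entails that some stirring happened, so 'stirred' holds.
(d) Entailed — the original entails any weakening of itself; this just drops 'for the client' and generalizes the agent.
(e) Entailed — this follows by dropping conjuncts from the melting event's description.
(f) Entailed — dropping 'in the yard' leaves a sub-description the original still satisfies.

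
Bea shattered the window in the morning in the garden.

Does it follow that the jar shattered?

Nothing is said about any jar; only the window is affected.

no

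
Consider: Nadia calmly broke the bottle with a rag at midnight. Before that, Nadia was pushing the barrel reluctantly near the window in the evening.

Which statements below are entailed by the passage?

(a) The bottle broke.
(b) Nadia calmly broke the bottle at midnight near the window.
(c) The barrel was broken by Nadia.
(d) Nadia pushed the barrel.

(a) Entailed — 'Nadia broke the bottle' is causative; it entails the inchoative 'the bottle broke'.
(b) Not entailed — 'near the window' adds information not in the original event.
(c) Not entailed — Nadia broke the bottle, not the barrel; the barrel belongs to the pushing event.
(d) Entailed — 'push' is an activity; 'was pushing' entails that some pushing happened, so 'pushed' holds.

(a), (d)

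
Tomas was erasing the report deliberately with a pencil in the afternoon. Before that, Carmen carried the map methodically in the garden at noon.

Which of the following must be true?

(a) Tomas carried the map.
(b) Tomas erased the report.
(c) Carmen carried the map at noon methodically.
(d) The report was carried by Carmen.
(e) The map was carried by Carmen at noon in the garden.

(c), (e)

(a) Not entailed — the passage has Carmen carrying the map, not Tomas.
(b) Not entailed — 'was erasing' is progressive on an accomplishment; it does not entail the completed 'erased'.
(c) Entailed — every conjunct here is already in the original carrying event.
(d) Not entailed — Carmen carried the map, not the report; the report belongs to the erasing event.
(e) Entailed — dropping 'methodically' leaves a sub-description the original still satisfies.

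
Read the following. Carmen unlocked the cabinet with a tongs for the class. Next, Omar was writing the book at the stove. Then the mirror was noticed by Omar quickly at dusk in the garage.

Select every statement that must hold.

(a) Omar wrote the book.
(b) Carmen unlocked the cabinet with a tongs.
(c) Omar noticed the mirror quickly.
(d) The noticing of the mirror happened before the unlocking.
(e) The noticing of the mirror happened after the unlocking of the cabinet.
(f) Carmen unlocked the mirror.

(b), (c), (e)

(a) Not entailed — 'was writing' is progressive on an accomplishment; it does not entail the completed 'wrote'.
(b) Entailed — dropping 'for the class' leaves a sub-description the original still satisfies.
(c) Entailed — dropping 'at dusk', 'in the garage' leaves a sub-description the original still satisfies.
(d) Not entailed — the narrative places the unlocking before the noticing, not after.
(e) Entailed — the narrative places the unlocking before the noticing.
(f) Not entailed — Carmen unlocked the cabinet, not the mirror; the mirror belongs to the noticing event.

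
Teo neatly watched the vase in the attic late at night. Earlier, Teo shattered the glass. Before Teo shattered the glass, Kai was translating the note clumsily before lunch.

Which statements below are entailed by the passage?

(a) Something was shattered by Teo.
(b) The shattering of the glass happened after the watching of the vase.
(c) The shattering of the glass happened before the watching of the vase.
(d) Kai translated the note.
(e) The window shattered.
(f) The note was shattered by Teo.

(a), (c)

(a) Entailed — every conjunct here is already in the original shattering event.
(b) Not entailed — the narrative places the shattering before the watching, not after.
(c) Entailed — the narrative places the shattering before the watching.
(d) Not entailed — 'was translating' is progressive on an accomplishment; it does not entail the completed 'translated'.
(e) Not entailed — the glass is what shattered, not the window.
(f) Not entailed — Teo shattered the glass, not the note; the note belongs to the translating event.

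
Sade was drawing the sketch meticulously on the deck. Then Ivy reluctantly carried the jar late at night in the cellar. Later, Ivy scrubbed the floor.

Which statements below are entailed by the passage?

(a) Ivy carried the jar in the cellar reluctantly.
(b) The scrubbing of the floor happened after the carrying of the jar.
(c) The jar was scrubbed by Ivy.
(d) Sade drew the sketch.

(a) Entailed — dropping 'late at night' leaves a sub-description the original still satisfies.
(b) Entailed — the narrative places the carrying before the scrubbing.
(c) Not entailed — Ivy scrubbed the floor, not the jar; the jar belongs to the carrying event.
(d) Not entailed — 'was drawing' is progressive on an accomplishment; it does not entail the completed 'drew'.

(a), (b)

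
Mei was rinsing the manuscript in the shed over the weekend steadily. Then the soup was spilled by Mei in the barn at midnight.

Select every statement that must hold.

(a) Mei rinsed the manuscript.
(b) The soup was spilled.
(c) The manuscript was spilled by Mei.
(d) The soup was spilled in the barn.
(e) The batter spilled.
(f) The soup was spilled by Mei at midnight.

(a) Entailed — 'rinse' is an activity; 'was rinsing' entails that some rinsing happened, so 'rinsed' holds.
(b) Entailed — this follows by dropping conjuncts from the spilling event's description.
(c) Not entailed — Mei spilled the soup, not the manuscript; the manuscript belongs to the rinsing event.
(d) Entailed — this follows by dropping conjuncts from the spilling event's description.
(e) Not entailed — the soup is what spilled, not the batter.
(f) Entailed — the original entails any weakening of itself; this just drops 'in the barn'.

(a), (b), (d), (f)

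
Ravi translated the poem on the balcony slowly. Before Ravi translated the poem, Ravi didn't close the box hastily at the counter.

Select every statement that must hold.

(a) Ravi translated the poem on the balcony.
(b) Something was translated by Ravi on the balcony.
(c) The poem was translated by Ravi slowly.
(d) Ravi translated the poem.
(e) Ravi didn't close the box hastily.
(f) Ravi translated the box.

(a), (b), (c), (d)

(a) Entailed — dropping 'slowly' leaves a sub-description the original still satisfies.
(b) Entailed — this follows by dropping conjuncts from the translating event's description.
(c) Entailed — the original entails any weakening of itself; this just drops 'on the balcony'.
(d) Entailed — every conjunct here is already in the original translating event.
(e) Not entailed — dropping 'at the counter' under negation is not valid — the original leaves open that Ravi closed the box some other way.
(f) Not entailed — Ravi translated the poem, not the box; the box belongs to the closing event.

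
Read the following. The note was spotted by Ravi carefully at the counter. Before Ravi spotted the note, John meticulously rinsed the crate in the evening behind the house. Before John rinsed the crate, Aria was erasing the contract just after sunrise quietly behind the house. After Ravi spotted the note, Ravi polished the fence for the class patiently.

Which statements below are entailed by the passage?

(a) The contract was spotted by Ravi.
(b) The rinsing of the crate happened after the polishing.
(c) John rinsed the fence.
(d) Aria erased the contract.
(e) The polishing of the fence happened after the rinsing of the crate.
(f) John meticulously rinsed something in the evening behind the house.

(a) Not entailed — Ravi spotted the note, not the contract; the contract belongs to the erasing event.
(b) Not entailed — the narrative places the rinsing before the polishing, not after.
(c) Not entailed — John rinsed the crate, not the fence; the fence belongs to the polishing event.
(d) Not entailed — 'was erasing' is progressive on an accomplishment; it does not entail the completed 'erased'.
(e) Entailed — the narrative places the rinsing before the polishing.
(f) Entailed — this follows by dropping conjuncts from the rinsing event's description.

(e), (f)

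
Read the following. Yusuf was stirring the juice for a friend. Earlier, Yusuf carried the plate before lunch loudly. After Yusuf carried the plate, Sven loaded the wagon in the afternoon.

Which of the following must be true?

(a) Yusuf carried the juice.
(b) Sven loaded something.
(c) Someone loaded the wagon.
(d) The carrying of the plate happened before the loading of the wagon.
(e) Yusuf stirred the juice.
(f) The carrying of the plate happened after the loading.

(b), (c), (d), (e)

(a) Not entailed — Yusuf carried the plate, not the juice; the juice belongs to the stirring event.
(b) Entailed — this follows by dropping conjuncts from the loading event's description.
(c) Entailed — the original entails any weakening of itself; this just drops 'in the afternoon' and generalizes the agent.
(d) Entailed — the narrative places the carrying before the loading.
(e) Entailed — 'stir' is an activity; 'was stirring' entails that some stirring happened, so 'stirred' holds.
(f) Not entailed — the narrative places the carrying before the loading, not after.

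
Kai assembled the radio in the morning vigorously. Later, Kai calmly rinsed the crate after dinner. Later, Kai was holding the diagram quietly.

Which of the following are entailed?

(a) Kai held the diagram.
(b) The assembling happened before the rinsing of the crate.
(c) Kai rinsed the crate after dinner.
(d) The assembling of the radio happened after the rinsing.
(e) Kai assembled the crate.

(a), (b), (c)

(a) Entailed — 'hold' is an activity; 'was holding' entails that some holding happened, so 'held' holds.
(b) Entailed — the narrative places the assembling before the rinsing.
(c) Entailed — the original entails any weakening of itself; this just drops 'calmly'.
(d) Not entailed — the narrative places the assembling before the rinsing, not after.
(e) Not entailed — Kai assembled the radio, not the crate; the crate belongs to the rinsing event.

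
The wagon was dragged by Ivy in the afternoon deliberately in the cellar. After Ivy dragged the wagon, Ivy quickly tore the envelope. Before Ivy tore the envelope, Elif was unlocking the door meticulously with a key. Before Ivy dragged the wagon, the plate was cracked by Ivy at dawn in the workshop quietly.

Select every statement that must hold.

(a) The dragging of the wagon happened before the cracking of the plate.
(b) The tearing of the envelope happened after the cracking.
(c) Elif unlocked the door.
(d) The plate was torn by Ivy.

(b)

(a) Not entailed — the narrative places the cracking before the dragging, not after.
(b) Entailed — the narrative places the cracking before the tearing.
(c) Not entailed — 'was unlocking' is progressive on an accomplishment; it does not entail the completed 'unlocked'.
(d) Not entailed — Ivy tore the envelope, not the plate; the plate belongs to the cracking event.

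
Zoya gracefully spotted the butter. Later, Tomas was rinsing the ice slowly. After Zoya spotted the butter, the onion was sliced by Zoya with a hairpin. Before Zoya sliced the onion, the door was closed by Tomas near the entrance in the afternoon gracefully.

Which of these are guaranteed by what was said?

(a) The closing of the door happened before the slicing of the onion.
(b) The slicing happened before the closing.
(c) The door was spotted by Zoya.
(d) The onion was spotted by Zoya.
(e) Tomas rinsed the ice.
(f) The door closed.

(a) Entailed — the narrative places the closing before the slicing.
(b) Not entailed — the narrative places the closing before the slicing, not after.
(c) Not entailed — Zoya spotted the butter, not the door; the door belongs to the closing event.
(d) Not entailed — Zoya spotted the butter, not the onion; the onion belongs to the slicing event.
(e) Entailed — 'rinse' is an activity; 'was rinsing' entails that some rinsing happened, so 'rinsed' holds.
(f) Entailed — 'Tomas closed the door' is causative; it entails the inchoative 'the door closed'.

(a), (e), (f)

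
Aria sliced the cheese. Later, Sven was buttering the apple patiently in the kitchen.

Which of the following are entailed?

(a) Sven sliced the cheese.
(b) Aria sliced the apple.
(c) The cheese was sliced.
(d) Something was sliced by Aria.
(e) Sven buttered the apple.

(a) Not entailed — the passage has Aria slicing the cheese, not Sven.
(b) Not entailed — Aria sliced the cheese, not the apple; the apple belongs to the buttering event.
(c) Entailed — this follows by dropping conjuncts from the slicing event's description.
(d) Entailed — generalizing the patient leaves a sub-description the original still satisfies.
(e) Not entailed — 'was buttering' is progressive on an accomplishment; it does not entail the completed 'buttered'.

(c), (d)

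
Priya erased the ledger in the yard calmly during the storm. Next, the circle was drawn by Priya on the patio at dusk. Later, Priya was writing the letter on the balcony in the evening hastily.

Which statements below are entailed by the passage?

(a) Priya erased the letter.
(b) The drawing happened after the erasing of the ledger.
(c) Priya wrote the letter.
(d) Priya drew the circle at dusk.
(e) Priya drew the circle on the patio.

(a) Not entailed — Priya erased the ledger, not the letter; the letter belongs to the writing event.
(b) Entailed — the narrative places the erasing before the drawing.
(c) Not entailed — 'was writing' is progressive on an accomplishment; it does not entail the completed 'wrote'.
(d) Entailed — every conjunct here is already in the original drawing event.
(e) Entailed — this follows by dropping conjuncts from the drawing event's description.

(b), (d), (e)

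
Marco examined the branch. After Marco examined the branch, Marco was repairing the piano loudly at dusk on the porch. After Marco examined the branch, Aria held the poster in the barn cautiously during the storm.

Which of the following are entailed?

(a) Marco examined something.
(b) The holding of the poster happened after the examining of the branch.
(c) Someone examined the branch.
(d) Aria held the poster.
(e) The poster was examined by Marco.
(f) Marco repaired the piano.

(a), (b), (c), (d)

(a) Entailed — generalizing the patient leaves a sub-description the original still satisfies.
(b) Entailed — the narrative places the examining before the holding.
(c) Entailed — every conjunct here is already in the original examining event.
(d) Entailed — the original entails any weakening of itself; this just drops 'cautiously', 'in the barn', 'during the storm'.
(e) Not entailed — Marco examined the branch, not the poster; the poster belongs to the holding event.
(f) Not entailed — 'was repairing' is progressive on an accomplishment; it does not entail the completed 'repaired'.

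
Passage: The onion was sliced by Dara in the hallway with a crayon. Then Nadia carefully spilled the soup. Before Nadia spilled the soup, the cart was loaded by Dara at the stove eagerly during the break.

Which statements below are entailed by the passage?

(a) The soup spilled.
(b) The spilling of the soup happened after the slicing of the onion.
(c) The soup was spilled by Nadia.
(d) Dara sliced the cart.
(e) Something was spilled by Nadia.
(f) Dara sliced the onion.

(a), (b), (c), (e), (f)

(a) Entailed — 'Nadia spilled the soup' is causative; it entails the inchoative 'the soup spilled'.
(b) Entailed — the narrative places the slicing before the spilling.
(c) Entailed — the original entails any weakening of itself; this just drops 'carefully'.
(d) Not entailed — Dara sliced the onion, not the cart; the cart belongs to the loading event.
(e) Entailed — this follows by dropping conjuncts from the spilling event's description.
(f) Entailed — every conjunct here is already in the original slicing event.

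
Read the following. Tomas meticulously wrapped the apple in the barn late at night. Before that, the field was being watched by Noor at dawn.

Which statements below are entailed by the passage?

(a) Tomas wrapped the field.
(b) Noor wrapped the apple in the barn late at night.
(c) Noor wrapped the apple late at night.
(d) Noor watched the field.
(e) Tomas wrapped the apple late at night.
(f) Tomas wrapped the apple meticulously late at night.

(d), (e), (f)

(a) Not entailed — Tomas wrapped the apple, not the field; the field belongs to the watching event.
(b) Not entailed — the passage has Tomas wrapping the apple, not Noor.
(c) Not entailed — the passage has Tomas wrapping the apple, not Noor.
(d) Entailed — 'watch' is an activity; 'was watching' entails that some watching happened, so 'watched' holds.
(e) Entailed — this follows by dropping conjuncts from the wrapping event's description.
(f) Entailed — every conjunct here is already in the original wrapping event.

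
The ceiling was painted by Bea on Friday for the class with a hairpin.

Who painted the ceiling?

Bea

'Bea' marks the agent of the painting event.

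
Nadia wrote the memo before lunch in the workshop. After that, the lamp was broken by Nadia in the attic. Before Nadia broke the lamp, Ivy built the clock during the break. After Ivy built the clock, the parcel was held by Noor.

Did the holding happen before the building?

The narrative orders the building before the holding.

no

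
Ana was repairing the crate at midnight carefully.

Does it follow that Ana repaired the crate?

no

'was repairing' is progressive; for an accomplishment like 'repair the crate', it doesn't entail completion.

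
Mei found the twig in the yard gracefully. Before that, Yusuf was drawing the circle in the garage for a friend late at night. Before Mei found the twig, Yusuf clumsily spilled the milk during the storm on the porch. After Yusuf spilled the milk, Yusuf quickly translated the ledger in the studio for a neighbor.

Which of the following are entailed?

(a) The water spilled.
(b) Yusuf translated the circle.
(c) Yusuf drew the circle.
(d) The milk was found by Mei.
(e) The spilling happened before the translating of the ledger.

(a) Not entailed — the milk is what spilled, not the water.
(b) Not entailed — Yusuf translated the ledger, not the circle; the circle belongs to the drawing event.
(c) Not entailed — 'was drawing' is progressive on an accomplishment; it does not entail the completed 'drew'.
(d) Not entailed — Mei found the twig, not the milk; the milk belongs to the spilling event.
(e) Entailed — the narrative places the spilling before the translating.

(e)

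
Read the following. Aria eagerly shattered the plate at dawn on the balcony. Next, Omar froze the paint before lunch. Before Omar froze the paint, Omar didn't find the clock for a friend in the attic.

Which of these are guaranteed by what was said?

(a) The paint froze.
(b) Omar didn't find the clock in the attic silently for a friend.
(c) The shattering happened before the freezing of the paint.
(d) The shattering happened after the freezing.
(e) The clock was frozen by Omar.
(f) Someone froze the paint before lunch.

(a) Entailed — 'Omar froze the paint' is causative; it entails the inchoative 'the paint froze'.
(b) Entailed — under negation, adding a further restriction is entailed: if no such finding event occurred, none occurred silently either.
(c) Entailed — the narrative places the shattering before the freezing.
(d) Not entailed — the narrative places the shattering before the freezing, not after.
(e) Not entailed — Omar froze the paint, not the clock; the clock belongs to the finding event.
(f) Entailed — generalizing the agent leaves a sub-description the original still satisfies.

(a), (b), (c), (f)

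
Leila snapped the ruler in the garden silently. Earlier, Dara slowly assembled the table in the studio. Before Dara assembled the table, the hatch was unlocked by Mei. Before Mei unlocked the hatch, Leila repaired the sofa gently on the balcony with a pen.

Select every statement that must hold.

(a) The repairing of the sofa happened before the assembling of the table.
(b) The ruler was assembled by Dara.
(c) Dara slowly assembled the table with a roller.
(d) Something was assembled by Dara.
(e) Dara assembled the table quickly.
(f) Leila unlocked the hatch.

(a), (d)

(a) Entailed — the narrative places the repairing before the assembling.
(b) Not entailed — Dara assembled the table, not the ruler; the ruler belongs to the snapping event.
(c) Not entailed — 'with a roller' adds information not in the original event.
(d) Entailed — every conjunct here is already in the original assembling event.
(e) Not entailed — 'quickly' adds a manner not in (and inconsistent with) the original.
(f) Not entailed — the passage has Mei unlocking the hatch, not Leila.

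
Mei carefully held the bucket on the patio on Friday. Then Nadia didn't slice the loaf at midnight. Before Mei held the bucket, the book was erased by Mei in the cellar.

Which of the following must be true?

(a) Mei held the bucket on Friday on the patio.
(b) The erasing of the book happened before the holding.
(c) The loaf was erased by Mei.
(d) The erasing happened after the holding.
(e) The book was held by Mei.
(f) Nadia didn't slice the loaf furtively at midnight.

(a) Entailed — the original entails any weakening of itself; this just drops 'carefully'.
(b) Entailed — the narrative places the erasing before the holding.
(c) Not entailed — Mei erased the book, not the loaf; the loaf belongs to the slicing event.
(d) Not entailed — the narrative places the erasing before the holding, not after.
(e) Not entailed — Mei held the bucket, not the book; the book belongs to the erasing event.
(f) Entailed — under negation, adding a further restriction is entailed: if no such slicing event occurred, none occurred furtively either.

(a), (b), (f)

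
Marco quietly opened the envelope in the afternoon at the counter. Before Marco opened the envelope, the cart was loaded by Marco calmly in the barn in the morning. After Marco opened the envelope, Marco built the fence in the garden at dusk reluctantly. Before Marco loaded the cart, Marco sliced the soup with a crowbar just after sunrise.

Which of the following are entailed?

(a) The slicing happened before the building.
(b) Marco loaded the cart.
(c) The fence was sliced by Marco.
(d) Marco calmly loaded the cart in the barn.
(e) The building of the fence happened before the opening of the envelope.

(a) Entailed — the narrative places the slicing before the building.
(b) Entailed — this follows by dropping conjuncts from the loading event's description.
(c) Not entailed — Marco sliced the soup, not the fence; the fence belongs to the building event.
(d) Entailed — this follows by dropping conjuncts from the loading event's description.
(e) Not entailed — the narrative places the opening before the building, not after.

(a), (b), (d)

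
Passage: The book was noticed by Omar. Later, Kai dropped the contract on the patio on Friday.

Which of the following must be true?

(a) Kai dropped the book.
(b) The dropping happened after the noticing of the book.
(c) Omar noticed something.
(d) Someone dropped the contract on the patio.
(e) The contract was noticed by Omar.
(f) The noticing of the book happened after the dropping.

(a) Not entailed — Kai dropped the contract, not the book; the book belongs to the noticing event.
(b) Entailed — the narrative places the noticing before the dropping.
(c) Entailed — the original entails any weakening of itself; this just generalizes the patient.
(d) Entailed — the original entails any weakening of itself; this just drops 'on Friday' and generalizes the agent.
(e) Not entailed — Omar noticed the book, not the contract; the contract belongs to the dropping event.
(f) Not entailed — the narrative places the noticing before the dropping, not after.

(b), (c), (d)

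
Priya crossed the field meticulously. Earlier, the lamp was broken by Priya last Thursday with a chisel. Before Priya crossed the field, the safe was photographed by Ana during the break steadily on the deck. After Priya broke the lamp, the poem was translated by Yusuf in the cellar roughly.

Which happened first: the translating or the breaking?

the breaking

The connectives place the breaking before the translating.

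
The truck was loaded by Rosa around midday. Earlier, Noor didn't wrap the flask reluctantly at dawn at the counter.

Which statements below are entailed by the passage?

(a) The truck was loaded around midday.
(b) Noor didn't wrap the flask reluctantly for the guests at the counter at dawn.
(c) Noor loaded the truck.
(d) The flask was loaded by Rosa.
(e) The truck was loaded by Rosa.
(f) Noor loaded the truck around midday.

(a) Entailed — every conjunct here is already in the original loading event.
(b) Entailed — under negation, adding a further restriction is entailed: if no such wrapping event occurred, none occurred for the guests either.
(c) Not entailed — the passage has Rosa loading the truck, not Noor.
(d) Not entailed — Rosa loaded the truck, not the flask; the flask belongs to the wrapping event.
(e) Entailed — dropping 'around midday' leaves a sub-description the original still satisfies.
(f) Not entailed — the passage has Rosa loading the truck, not Noor.

(a), (b), (e)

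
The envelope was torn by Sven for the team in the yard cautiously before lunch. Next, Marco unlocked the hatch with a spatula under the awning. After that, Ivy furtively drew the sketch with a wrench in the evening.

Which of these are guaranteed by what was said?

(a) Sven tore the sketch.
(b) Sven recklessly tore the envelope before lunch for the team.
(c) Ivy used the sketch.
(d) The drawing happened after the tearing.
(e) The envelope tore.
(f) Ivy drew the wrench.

(d), (e)

(a) Not entailed — Sven tore the envelope, not the sketch; the sketch belongs to the drawing event.
(b) Not entailed — 'recklessly' adds a manner not in (and inconsistent with) the original.
(c) Not entailed — the sketch is the patient, not an instrument — Ivy used a wrench.
(d) Entailed — the narrative places the tearing before the drawing.
(e) Entailed — 'Sven tore the envelope' is causative; it entails the inchoative 'the envelope tore'.
(f) Not entailed — the wrench is the instrument, not what was drawn.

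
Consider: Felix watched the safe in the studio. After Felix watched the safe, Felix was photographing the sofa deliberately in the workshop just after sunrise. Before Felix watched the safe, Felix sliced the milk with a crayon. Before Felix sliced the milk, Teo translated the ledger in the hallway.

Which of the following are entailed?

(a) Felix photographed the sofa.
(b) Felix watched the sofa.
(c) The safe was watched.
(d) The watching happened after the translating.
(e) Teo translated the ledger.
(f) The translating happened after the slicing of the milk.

(c), (d), (e)

(a) Not entailed — 'was photographing' is progressive on an accomplishment; it does not entail the completed 'photographed'.
(b) Not entailed — Felix watched the safe, not the sofa; the sofa belongs to the photographing event.
(c) Entailed — every conjunct here is already in the original watching event.
(d) Entailed — the narrative places the translating before the watching.
(e) Entailed — every conjunct here is already in the original translating event.
(f) Not entailed — the narrative places the translating before the slicing, not after.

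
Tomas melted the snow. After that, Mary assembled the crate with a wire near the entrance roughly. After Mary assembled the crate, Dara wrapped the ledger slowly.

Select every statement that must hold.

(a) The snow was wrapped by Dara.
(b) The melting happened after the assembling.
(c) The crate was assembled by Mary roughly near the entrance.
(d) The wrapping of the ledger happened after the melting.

(c), (d)

(a) Not entailed — Dara wrapped the ledger, not the snow; the snow belongs to the melting event.
(b) Not entailed — the narrative places the melting before the assembling, not after.
(c) Entailed — this follows by dropping conjuncts from the assembling event's description.
(d) Entailed — the narrative places the melting before the wrapping.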